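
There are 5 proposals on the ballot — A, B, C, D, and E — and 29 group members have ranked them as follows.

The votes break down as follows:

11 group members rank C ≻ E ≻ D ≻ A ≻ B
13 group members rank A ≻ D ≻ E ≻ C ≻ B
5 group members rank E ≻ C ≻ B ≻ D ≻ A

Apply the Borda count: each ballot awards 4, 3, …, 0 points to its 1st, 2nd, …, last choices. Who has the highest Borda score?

Borda scores:
  A: 11·1 + 13·4 + 5·0 = 63
  B: 11·0 + 13·0 + 5·2 = 10
  C: 11·4 + 13·1 + 5·3 = 72
  D: 11·2 + 13·3 + 5·1 = 66
  E: 11·3 + 13·2 + 5·4 = 79
E has the highest total.

E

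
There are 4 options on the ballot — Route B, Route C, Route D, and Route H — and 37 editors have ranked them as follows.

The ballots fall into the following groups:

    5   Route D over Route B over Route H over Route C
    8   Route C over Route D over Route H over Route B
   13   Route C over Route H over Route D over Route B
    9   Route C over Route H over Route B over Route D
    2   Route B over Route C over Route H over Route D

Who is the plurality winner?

First-place vote totals:
  Route B: 2
  Route C: 30
  Route D: 5
  Route H: 0
Route C has the most first-place votes.

Route C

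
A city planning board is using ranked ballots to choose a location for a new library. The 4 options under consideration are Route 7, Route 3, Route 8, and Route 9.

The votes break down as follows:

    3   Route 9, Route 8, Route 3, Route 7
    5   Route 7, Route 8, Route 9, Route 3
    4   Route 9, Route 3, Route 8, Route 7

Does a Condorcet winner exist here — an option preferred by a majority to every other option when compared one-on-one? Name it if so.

Route 9

Head-to-head results (12 voters total):
Route 7 vs Route 3: Route 3 wins 7–5.
Route 7 vs Route 8: Route 8 wins 7–5.
Route 7 vs Route 9: Route 9 wins 7–5.
Route 3 vs Route 8: Route 8 wins 8–4.
Route 3 vs Route 9: Route 9 wins 12–0.
Route 8 vs Route 9: Route 9 wins 7–5.
Route 9 beats each rival — Route 7 (7–5), Route 3 (12–0), Route 8 (7–5) — so Route 9 is the Condorcet winner.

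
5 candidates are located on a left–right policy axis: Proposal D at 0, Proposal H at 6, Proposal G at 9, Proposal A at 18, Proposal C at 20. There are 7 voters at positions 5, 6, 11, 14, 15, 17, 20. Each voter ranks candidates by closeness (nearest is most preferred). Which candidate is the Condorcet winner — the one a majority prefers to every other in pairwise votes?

Proposal A

With single-peaked preferences on a line, the Condorcet winner is the candidate closest to the median voter.
The median voter (position 14) is closest to Proposal A at 18.
Check: Proposal A vs Proposal D — voters closer to Proposal A: 5 of 7.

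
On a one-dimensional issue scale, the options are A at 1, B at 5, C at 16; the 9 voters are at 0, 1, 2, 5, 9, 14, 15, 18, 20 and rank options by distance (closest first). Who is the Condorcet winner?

B

With single-peaked preferences on a line, the Condorcet winner is the candidate closest to the median voter.
The median voter (position 9) is closest to B at 5.
Check: B vs C — voters closer to B: 5 of 9.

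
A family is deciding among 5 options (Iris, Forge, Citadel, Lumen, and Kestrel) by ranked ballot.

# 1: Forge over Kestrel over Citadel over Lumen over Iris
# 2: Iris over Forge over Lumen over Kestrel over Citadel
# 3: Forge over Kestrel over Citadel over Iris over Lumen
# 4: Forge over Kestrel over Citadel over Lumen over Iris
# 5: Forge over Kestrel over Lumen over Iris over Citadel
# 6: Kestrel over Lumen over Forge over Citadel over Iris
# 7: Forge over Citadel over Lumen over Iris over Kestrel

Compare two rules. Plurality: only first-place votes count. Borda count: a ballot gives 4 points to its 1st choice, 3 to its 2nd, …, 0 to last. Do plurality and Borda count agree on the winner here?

Plurality first-place counts: Iris 1, Forge 5, Citadel 0, Lumen 0, Kestrel 1 → Forge.
Borda totals: Iris 7, Forge 25, Citadel 10, Lumen 11, Kestrel 17 → Forge.
The two rules agree on Forge.

Yes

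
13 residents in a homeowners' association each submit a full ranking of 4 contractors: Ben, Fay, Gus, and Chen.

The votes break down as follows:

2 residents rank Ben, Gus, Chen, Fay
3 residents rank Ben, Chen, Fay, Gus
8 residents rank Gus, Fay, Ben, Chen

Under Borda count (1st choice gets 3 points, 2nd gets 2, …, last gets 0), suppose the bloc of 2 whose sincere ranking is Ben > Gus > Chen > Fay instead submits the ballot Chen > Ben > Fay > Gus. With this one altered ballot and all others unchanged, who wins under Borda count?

Gus

Borda totals with the altered ballot: Ben 21, Fay 21, Gus 24, Chen 12.
The winner is unchanged: still Gus.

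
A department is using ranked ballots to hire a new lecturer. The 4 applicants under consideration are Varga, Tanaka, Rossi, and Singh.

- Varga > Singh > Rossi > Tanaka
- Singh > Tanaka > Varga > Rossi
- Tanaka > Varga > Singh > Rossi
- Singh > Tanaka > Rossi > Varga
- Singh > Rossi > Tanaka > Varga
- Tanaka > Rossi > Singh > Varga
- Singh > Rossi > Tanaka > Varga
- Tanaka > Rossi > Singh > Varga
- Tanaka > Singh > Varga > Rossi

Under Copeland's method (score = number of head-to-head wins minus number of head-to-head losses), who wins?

Singh

Pairwise results:
  Varga vs Tanaka: Tanaka wins 8–1.
  Varga vs Rossi: Rossi wins 5–4.
  Varga vs Singh: Singh wins 7–2.
  Tanaka vs Rossi: Tanaka wins 6–3.
  Tanaka vs Singh: Singh wins 5–4.
  Rossi vs Singh: Singh wins 7–2.
Copeland scores (wins − losses):
  Varga: 0 − 3 = -3
  Tanaka: 2 − 1 = 1
  Rossi: 1 − 2 = -1
  Singh: 3 − 0 = 3
Singh has the best Copeland score.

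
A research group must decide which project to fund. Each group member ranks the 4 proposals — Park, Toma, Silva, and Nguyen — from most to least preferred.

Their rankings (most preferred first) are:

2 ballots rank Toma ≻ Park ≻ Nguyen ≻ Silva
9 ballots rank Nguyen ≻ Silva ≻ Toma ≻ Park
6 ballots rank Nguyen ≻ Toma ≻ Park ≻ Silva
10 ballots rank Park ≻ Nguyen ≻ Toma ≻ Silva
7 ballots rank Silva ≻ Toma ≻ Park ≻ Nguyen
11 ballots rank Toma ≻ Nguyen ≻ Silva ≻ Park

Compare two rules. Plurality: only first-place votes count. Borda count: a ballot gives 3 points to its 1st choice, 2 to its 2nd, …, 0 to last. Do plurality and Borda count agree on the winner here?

Yes

Plurality first-place counts: Park 10, Toma 13, Silva 7, Nguyen 15 → Nguyen.
Borda totals: Park 47, Toma 84, Silva 50, Nguyen 89 → Nguyen.
The two rules agree on Nguyen.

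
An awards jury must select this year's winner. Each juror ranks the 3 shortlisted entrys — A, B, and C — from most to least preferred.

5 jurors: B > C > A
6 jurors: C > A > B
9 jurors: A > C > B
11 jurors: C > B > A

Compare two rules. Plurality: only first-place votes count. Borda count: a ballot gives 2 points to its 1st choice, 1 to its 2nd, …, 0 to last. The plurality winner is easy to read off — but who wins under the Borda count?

C

Plurality first-place counts: A 9, B 5, C 17 → C.
Borda totals: A 24, B 21, C 48 → C.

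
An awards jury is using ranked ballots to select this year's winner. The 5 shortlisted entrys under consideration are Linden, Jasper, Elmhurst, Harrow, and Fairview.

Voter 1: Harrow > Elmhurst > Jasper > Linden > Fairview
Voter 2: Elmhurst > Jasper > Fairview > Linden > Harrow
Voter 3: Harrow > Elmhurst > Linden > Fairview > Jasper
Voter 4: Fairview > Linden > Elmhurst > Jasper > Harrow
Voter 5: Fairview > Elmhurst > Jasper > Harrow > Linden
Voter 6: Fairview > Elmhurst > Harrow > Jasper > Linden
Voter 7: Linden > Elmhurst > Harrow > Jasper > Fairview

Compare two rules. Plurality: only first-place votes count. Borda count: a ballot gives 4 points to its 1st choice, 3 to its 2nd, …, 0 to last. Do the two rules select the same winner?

No

Plurality first-place counts: Linden 1, Jasper 0, Elmhurst 1, Harrow 2, Fairview 3 → Fairview.
Borda totals: Linden 11, Jasper 10, Elmhurst 21, Harrow 13, Fairview 15 → Elmhurst.
The two rules disagree: plurality picks Fairview, Borda picks Elmhurst.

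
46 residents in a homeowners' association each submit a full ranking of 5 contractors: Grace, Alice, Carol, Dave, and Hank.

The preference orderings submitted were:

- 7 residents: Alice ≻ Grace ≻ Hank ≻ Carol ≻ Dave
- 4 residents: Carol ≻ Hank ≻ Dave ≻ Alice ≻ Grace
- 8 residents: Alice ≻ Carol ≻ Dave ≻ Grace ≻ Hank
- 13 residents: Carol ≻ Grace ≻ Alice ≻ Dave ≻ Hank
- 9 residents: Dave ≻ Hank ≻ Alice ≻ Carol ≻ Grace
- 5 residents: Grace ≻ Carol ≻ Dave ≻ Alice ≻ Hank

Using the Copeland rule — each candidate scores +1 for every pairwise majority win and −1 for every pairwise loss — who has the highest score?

Alice

Pairwise results:
  Grace vs Alice: Alice wins 28–18.
  Grace vs Carol: Carol wins 34–12.
  Grace vs Dave: Grace wins 25–21.
  Grace vs Hank: Grace wins 33–13.
  Alice vs Carol: Alice wins 24–22.
  Alice vs Dave: Alice wins 28–18.
  Alice vs Hank: Alice wins 33–13.
  Carol vs Dave: Carol wins 37–9.
  Carol vs Hank: Carol wins 30–16.
  Dave vs Hank: Dave wins 35–11.
Copeland scores (wins − losses):
  Grace: 2 − 2 = 0
  Alice: 4 − 0 = 4
  Carol: 3 − 1 = 2
  Dave: 1 − 3 = -2
  Hank: 0 − 4 = -4
Alice has the best Copeland score.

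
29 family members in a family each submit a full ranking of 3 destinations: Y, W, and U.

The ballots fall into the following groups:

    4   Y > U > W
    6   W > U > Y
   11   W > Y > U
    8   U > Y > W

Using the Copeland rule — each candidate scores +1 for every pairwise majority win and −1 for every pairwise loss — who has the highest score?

Pairwise results:
  Y vs W: W wins 17–12.
  Y vs U: Y wins 15–14.
  W vs U: W wins 17–12.
Copeland scores (wins − losses):
  Y: 1 − 1 = 0
  W: 2 − 0 = 2
  U: 0 − 2 = -2
W has the best Copeland score.

W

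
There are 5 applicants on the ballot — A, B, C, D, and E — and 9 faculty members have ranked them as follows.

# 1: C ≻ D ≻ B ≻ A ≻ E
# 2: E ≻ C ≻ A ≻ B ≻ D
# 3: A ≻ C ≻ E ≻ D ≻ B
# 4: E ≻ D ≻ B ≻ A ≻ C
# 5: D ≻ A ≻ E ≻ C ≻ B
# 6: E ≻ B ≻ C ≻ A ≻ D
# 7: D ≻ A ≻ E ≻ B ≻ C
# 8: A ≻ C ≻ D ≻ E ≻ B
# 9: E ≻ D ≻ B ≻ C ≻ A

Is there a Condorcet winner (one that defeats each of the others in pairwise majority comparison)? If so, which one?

Head-to-head results (9 voters total):
A vs B: A wins 5–4.
A vs C: A wins 5–4.
A vs D: D wins 5–4.
A vs E: A wins 5–4.
B vs C: C wins 5–4.
B vs D: D wins 7–2.
B vs E: E wins 8–1.
C vs D: C wins 5–4.
C vs E: E wins 6–3.
D vs E: E wins 5–4.
No candidate beats all others: A beats C beats D beats A, a majority cycle.

No Condorcet winner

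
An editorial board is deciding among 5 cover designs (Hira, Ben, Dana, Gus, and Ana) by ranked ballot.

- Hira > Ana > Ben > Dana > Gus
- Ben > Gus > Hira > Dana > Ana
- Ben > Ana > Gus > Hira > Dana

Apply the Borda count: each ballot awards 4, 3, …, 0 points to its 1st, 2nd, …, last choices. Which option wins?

Borda scores:
  Hira: 4 + 2 + 1 = 7
  Ben: 2 + 4 + 4 = 10
  Dana: 1 + 1 + 0 = 2
  Gus: 0 + 3 + 2 = 5
  Ana: 3 + 0 + 3 = 6
Ben has the highest total.

Ben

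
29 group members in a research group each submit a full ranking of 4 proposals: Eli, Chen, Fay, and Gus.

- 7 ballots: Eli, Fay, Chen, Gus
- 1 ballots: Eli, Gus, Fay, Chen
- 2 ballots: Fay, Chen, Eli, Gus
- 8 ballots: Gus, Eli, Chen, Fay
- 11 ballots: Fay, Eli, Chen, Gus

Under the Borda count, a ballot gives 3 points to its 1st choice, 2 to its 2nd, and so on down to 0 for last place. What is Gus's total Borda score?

26

Borda scores:
  Eli: 7·3 + 3 + 2·1 + 8·2 + 11·2 = 64
  Chen: 7·1 + 0 + 2·2 + 8·1 + 11·1 = 30
  Fay: 7·2 + 1 + 2·3 + 8·0 + 11·3 = 54
  Gus: 7·0 + 2 + 2·0 + 8·3 + 11·0 = 26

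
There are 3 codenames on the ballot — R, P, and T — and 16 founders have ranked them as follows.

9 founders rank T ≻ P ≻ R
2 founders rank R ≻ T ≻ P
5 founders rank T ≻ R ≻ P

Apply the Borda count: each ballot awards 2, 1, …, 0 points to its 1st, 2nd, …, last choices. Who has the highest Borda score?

Borda scores:
  R: 9·0 + 2·2 + 5·1 = 9
  P: 9·1 + 2·0 + 5·0 = 9
  T: 9·2 + 2·1 + 5·2 = 30
T has the highest total.

T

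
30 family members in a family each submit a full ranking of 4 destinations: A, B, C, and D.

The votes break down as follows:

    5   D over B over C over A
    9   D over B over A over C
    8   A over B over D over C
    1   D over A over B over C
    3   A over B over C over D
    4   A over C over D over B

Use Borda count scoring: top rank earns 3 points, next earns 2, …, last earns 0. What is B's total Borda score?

Borda scores:
  A: 5·0 + 9·1 + 8·3 + 2 + 3·3 + 4·3 = 56
  B: 5·2 + 9·2 + 8·2 + 1 + 3·2 + 4·0 = 51
  C: 5·1 + 9·0 + 8·0 + 0 + 3·1 + 4·2 = 16
  D: 5·3 + 9·3 + 8·1 + 3 + 3·0 + 4·1 = 57

51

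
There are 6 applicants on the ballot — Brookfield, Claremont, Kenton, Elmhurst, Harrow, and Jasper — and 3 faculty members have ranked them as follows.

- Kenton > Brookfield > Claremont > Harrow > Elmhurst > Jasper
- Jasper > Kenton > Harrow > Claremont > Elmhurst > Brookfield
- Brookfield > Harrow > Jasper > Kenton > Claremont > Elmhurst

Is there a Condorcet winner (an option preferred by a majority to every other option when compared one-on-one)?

Head-to-head results (3 voters total):
Brookfield vs Claremont: Brookfield wins 2–1.
Brookfield vs Kenton: Kenton wins 2–1.
Brookfield vs Elmhurst: Brookfield wins 2–1.
Brookfield vs Harrow: Brookfield wins 2–1.
Brookfield vs Jasper: Brookfield wins 2–1.
Claremont vs Kenton: Kenton wins 3–0.
Claremont vs Elmhurst: Claremont wins 3–0.
Claremont vs Harrow: Harrow wins 2–1.
Claremont vs Jasper: Jasper wins 2–1.
Kenton vs Elmhurst: Kenton wins 3–0.
Kenton vs Harrow: Kenton wins 2–1.
Kenton vs Jasper: Jasper wins 2–1.
Elmhurst vs Harrow: Harrow wins 3–0.
Elmhurst vs Jasper: Jasper wins 2–1.
Harrow vs Jasper: Harrow wins 2–1.
No candidate beats all others: Brookfield beats Jasper beats Kenton beats Brookfield, a majority cycle.

No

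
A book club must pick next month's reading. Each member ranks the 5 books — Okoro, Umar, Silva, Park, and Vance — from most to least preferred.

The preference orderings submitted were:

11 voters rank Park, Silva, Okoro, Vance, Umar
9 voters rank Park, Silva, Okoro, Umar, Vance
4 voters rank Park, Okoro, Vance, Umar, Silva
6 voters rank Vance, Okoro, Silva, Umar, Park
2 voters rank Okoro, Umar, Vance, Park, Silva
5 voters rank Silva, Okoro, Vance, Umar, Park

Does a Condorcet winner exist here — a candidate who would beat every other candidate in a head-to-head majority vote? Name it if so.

Park

Head-to-head results (37 voters total):
Okoro vs Umar: Okoro wins 37–0.
Okoro vs Silva: Silva wins 25–12.
Okoro vs Park: Park wins 24–13.
Okoro vs Vance: Okoro wins 31–6.
Umar vs Silva: Silva wins 31–6.
Umar vs Park: Park wins 24–13.
Umar vs Vance: Vance wins 26–11.
Silva vs Park: Park wins 26–11.
Silva vs Vance: Silva wins 25–12.
Park vs Vance: Park wins 24–13.
Park beats each rival — Okoro (24–13), Umar (24–13), Silva (26–11), Vance (24–13) — so Park is the Condorcet winner.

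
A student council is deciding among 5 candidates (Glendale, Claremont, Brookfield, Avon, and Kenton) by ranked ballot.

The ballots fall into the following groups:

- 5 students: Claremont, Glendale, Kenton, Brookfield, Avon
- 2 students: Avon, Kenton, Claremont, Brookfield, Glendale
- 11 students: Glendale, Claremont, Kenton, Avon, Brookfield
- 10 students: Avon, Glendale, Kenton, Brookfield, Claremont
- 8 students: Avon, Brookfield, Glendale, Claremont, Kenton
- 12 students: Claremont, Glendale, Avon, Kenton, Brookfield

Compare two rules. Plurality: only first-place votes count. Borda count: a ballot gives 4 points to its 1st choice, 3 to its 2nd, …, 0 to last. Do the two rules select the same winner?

Plurality first-place counts: Glendale 11, Claremont 17, Brookfield 0, Avon 20, Kenton 0 → Avon.
Borda totals: Glendale 141, Claremont 113, Brookfield 41, Avon 115, Kenton 70 → Glendale.
The two rules disagree: plurality picks Avon, Borda picks Glendale.

No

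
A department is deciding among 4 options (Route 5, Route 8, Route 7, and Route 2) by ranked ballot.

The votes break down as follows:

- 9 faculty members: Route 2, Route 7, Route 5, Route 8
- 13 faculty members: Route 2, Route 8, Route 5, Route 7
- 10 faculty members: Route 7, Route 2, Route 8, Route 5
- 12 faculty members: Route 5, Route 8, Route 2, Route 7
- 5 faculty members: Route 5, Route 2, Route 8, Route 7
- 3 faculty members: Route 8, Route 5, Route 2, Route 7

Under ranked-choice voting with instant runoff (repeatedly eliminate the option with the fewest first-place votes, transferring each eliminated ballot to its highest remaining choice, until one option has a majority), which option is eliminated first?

Round 1: Route 2 22, Route 5 17, Route 7 10, Route 8 3. Route 8 has the fewest and is eliminated.
Round 2: Route 2 22, Route 5 20, Route 7 10. Route 7 has the fewest and is eliminated.
Round 3: Route 2 32, Route 5 20. Route 2 has a majority.

Route 8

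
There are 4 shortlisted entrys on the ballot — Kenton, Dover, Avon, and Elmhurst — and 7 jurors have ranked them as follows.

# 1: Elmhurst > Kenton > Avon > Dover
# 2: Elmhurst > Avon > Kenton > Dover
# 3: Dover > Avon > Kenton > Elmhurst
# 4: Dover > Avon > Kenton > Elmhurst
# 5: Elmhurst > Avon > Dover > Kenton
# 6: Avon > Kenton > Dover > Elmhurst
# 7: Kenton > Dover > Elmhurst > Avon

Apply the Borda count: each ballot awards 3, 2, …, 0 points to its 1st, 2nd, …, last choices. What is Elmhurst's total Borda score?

10

Borda scores:
  Kenton: 2 + 1 + 1 + 1 + 0 + 2 + 3 = 10
  Dover: 0 + 0 + 3 + 3 + 1 + 1 + 2 = 10
  Avon: 1 + 2 + 2 + 2 + 2 + 3 + 0 = 12
  Elmhurst: 3 + 3 + 0 + 0 + 3 + 0 + 1 = 10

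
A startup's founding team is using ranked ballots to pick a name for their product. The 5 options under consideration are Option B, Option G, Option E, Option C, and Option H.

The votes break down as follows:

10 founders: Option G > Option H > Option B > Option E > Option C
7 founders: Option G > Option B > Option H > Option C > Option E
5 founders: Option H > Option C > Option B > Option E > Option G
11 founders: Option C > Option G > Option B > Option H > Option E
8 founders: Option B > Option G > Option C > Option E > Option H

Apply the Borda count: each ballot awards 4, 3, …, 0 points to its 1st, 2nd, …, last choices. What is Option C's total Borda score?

Borda scores:
  Option B: 10·2 + 7·3 + 5·2 + 11·2 + 8·4 = 105
  Option G: 10·4 + 7·4 + 5·0 + 11·3 + 8·3 = 125
  Option E: 10·1 + 7·0 + 5·1 + 11·0 + 8·1 = 23
  Option C: 10·0 + 7·1 + 5·3 + 11·4 + 8·2 = 82
  Option H: 10·3 + 7·2 + 5·4 + 11·1 + 8·0 = 75

82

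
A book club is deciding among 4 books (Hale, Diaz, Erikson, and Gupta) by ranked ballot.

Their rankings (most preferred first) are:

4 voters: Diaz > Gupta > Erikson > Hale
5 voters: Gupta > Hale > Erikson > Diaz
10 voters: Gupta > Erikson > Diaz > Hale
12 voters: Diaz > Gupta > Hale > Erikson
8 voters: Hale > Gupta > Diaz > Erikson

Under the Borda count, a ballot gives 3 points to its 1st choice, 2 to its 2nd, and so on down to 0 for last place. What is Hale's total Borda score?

Borda scores:
  Hale: 4·0 + 5·2 + 10·0 + 12·1 + 8·3 = 46
  Diaz: 4·3 + 5·0 + 10·1 + 12·3 + 8·1 = 66
  Erikson: 4·1 + 5·1 + 10·2 + 12·0 + 8·0 = 29
  Gupta: 4·2 + 5·3 + 10·3 + 12·2 + 8·2 = 93

46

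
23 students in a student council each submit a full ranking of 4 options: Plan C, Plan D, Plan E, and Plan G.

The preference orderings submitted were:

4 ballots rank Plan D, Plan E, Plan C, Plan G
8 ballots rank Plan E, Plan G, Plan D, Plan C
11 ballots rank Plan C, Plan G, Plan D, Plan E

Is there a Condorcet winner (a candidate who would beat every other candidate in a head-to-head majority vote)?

No

Head-to-head results (23 voters total):
Plan C vs Plan D: Plan D wins 12–11.
Plan C vs Plan E: Plan E wins 12–11.
Plan C vs Plan G: Plan C wins 15–8.
Plan D vs Plan E: Plan D wins 15–8.
Plan D vs Plan G: Plan G wins 19–4.
Plan E vs Plan G: Plan E wins 12–11.
No candidate beats all others: Plan C beats Plan G beats Plan D beats Plan C, a majority cycle.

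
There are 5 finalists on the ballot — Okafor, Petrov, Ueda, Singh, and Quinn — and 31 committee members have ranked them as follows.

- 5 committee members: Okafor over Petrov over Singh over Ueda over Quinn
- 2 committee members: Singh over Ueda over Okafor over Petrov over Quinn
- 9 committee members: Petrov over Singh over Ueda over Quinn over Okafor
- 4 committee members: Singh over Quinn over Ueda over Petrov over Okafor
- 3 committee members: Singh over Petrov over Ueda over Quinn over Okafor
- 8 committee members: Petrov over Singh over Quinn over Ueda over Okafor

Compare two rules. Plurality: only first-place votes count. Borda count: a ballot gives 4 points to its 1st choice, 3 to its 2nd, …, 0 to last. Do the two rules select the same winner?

Plurality first-place counts: Okafor 5, Petrov 17, Ueda 0, Singh 9, Quinn 0 → Petrov.
Borda totals: Okafor 24, Petrov 98, Ueda 51, Singh 97, Quinn 40 → Petrov.
The two rules agree on Petrov.

Yes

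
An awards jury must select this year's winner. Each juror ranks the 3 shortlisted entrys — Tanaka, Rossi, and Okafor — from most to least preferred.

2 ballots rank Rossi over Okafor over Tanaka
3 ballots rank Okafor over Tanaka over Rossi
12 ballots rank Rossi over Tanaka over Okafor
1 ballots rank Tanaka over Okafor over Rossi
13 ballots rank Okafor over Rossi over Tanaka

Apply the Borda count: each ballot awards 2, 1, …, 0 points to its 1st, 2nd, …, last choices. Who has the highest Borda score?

Rossi

Borda scores:
  Tanaka: 2·0 + 3·1 + 12·1 + 2 + 13·0 = 17
  Rossi: 2·2 + 3·0 + 12·2 + 0 + 13·1 = 41
  Okafor: 2·1 + 3·2 + 12·0 + 1 + 13·2 = 35
Rossi has the highest total.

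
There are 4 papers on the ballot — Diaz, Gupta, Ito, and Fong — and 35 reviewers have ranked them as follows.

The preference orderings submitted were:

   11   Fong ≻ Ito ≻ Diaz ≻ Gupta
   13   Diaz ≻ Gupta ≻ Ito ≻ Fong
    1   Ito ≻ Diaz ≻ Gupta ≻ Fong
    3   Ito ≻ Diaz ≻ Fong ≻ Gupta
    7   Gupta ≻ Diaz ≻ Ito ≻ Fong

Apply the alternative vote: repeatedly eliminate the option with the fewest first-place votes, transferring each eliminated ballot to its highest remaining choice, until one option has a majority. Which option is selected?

Diaz

Round 1: Diaz 13, Fong 11, Gupta 7, Ito 4. Ito has the fewest and is eliminated.
Round 2: Diaz 17, Fong 11, Gupta 7. Gupta has the fewest and is eliminated.
Round 3: Diaz 24, Fong 11. Diaz has a majority.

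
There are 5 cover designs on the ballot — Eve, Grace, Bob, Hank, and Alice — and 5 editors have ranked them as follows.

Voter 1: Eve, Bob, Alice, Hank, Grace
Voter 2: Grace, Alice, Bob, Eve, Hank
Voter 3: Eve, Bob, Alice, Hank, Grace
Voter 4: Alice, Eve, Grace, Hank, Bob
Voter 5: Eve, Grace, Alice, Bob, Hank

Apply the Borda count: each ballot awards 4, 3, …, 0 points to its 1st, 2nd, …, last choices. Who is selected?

Eve

Borda scores:
  Eve: 4 + 1 + 4 + 3 + 4 = 16
  Grace: 0 + 4 + 0 + 2 + 3 = 9
  Bob: 3 + 2 + 3 + 0 + 1 = 9
  Hank: 1 + 0 + 1 + 1 + 0 = 3
  Alice: 2 + 3 + 2 + 4 + 2 = 13
Eve has the highest total.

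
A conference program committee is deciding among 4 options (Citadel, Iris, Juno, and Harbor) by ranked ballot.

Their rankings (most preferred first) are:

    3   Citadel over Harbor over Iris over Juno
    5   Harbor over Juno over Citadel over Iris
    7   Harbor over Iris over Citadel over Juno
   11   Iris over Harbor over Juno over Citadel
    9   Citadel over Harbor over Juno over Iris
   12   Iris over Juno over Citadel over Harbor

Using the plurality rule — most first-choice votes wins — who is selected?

Iris

First-place vote totals:
  Citadel: 12
  Iris: 23
  Juno: 0
  Harbor: 12
Iris has the most first-place votes.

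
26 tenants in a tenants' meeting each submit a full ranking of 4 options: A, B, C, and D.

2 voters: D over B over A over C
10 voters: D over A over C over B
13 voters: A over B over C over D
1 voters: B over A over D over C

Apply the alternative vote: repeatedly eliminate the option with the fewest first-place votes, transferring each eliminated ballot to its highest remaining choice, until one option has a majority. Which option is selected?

Round 1: A 13, D 12, B 1, C 0. C has the fewest and is eliminated.
Round 2: A 13, D 12, B 1. B has the fewest and is eliminated.
Round 3: A 14, D 12. A has a majority.

A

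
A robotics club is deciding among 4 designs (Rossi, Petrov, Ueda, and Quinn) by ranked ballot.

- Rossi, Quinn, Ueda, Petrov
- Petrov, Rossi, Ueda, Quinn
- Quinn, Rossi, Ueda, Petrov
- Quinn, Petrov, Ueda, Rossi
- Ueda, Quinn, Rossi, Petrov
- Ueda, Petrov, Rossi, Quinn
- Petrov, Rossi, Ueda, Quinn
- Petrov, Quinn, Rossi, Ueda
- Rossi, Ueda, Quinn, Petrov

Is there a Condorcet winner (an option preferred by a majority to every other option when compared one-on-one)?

Head-to-head results (9 voters total):
Rossi vs Petrov: Petrov wins 5–4.
Rossi vs Ueda: Rossi wins 6–3.
Rossi vs Quinn: Rossi wins 5–4.
Petrov vs Ueda: Ueda wins 5–4.
Petrov vs Quinn: Quinn wins 5–4.
Ueda vs Quinn: Ueda wins 5–4.
No candidate beats all others: Rossi beats Ueda beats Petrov beats Rossi, a majority cycle.

No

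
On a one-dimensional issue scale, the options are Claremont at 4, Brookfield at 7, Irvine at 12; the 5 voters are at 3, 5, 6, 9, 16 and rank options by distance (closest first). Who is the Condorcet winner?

With single-peaked preferences on a line, the Condorcet winner is the candidate closest to the median voter.
The median voter (position 6) is closest to Brookfield at 7.
Check: Brookfield vs Claremont — voters closer to Brookfield: 3 of 5.

Brookfield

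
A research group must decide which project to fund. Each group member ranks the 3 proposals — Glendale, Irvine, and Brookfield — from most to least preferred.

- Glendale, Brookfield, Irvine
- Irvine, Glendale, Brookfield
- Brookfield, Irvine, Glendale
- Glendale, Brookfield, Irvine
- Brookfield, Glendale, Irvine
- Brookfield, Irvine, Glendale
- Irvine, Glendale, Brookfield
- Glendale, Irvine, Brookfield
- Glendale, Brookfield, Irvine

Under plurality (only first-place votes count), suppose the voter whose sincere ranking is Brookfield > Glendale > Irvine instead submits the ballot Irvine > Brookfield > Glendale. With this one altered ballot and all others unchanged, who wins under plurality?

Glendale

First-place totals with the altered ballot: Glendale 4, Irvine 3, Brookfield 2.
The winner is unchanged: still Glendale.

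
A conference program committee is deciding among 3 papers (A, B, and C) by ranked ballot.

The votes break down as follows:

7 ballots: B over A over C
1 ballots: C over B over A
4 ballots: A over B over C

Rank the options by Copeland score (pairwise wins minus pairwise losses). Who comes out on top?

B

Pairwise results:
  A vs B: B wins 8–4.
  A vs C: A wins 11–1.
  B vs C: B wins 11–1.
Copeland scores (wins − losses):
  A: 1 − 1 = 0
  B: 2 − 0 = 2
  C: 0 − 2 = -2
B has the best Copeland score.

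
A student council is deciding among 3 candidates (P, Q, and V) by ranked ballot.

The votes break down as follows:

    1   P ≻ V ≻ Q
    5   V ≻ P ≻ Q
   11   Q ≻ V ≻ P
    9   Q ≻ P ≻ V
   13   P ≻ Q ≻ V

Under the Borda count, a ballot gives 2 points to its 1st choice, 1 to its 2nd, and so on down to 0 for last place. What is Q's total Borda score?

53

Borda scores:
  P: 2 + 5·1 + 11·0 + 9·1 + 13·2 = 42
  Q: 0 + 5·0 + 11·2 + 9·2 + 13·1 = 53
  V: 1 + 5·2 + 11·1 + 9·0 + 13·0 = 22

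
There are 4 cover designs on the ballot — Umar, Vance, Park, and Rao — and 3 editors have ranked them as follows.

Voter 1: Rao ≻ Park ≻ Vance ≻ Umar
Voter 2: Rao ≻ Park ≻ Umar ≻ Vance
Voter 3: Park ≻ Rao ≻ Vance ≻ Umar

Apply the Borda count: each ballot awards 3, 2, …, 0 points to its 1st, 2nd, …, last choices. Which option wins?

Rao

Borda scores:
  Umar: 0 + 1 + 0 = 1
  Vance: 1 + 0 + 1 = 2
  Park: 2 + 2 + 3 = 7
  Rao: 3 + 3 + 2 = 8
Rao has the highest total.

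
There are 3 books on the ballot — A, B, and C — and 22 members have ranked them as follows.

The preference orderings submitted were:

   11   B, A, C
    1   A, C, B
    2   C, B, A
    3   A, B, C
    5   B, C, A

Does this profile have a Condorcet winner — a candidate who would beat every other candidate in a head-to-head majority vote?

Yes

Head-to-head results (22 voters total):
A vs B: B wins 18–4.
A vs C: A wins 15–7.
B vs C: B wins 19–3.
B beats each rival — A (18–4), C (19–3) — so B is the Condorcet winner.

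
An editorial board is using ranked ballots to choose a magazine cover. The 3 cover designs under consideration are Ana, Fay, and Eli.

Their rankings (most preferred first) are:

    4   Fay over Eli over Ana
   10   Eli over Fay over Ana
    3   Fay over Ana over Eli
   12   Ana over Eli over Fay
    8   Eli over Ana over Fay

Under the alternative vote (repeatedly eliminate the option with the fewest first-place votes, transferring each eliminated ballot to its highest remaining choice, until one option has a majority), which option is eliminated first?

Fay

Round 1: Eli 18, Ana 12, Fay 7. Fay has the fewest and is eliminated.
Round 2: Eli 22, Ana 15. Eli has a majority.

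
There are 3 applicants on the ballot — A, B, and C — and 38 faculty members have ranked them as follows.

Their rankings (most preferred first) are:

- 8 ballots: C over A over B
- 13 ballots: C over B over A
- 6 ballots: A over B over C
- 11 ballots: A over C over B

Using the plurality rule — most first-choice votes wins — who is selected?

C

First-place vote totals:
  A: 17
  B: 0
  C: 21
C has the most first-place votes.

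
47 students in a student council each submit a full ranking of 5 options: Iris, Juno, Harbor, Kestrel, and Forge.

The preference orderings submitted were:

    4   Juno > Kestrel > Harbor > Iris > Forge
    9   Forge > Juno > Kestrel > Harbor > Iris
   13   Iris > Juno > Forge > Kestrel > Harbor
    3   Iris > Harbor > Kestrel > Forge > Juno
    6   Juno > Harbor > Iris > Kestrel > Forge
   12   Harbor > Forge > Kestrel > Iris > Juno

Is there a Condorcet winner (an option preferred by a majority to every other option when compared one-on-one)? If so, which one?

Head-to-head results (47 voters total):
Iris vs Juno: Iris wins 28–19.
Iris vs Harbor: Harbor wins 31–16.
Iris vs Kestrel: Kestrel wins 25–22.
Iris vs Forge: Iris wins 26–21.
Juno vs Harbor: Juno wins 32–15.
Juno vs Kestrel: Juno wins 32–15.
Juno vs Forge: Forge wins 24–23.
Harbor vs Kestrel: Kestrel wins 26–21.
Harbor vs Forge: Harbor wins 25–22.
Kestrel vs Forge: Forge wins 34–13.
No candidate beats all others: Iris beats Juno beats Harbor beats Iris, a majority cycle.

There is no Condorcet winner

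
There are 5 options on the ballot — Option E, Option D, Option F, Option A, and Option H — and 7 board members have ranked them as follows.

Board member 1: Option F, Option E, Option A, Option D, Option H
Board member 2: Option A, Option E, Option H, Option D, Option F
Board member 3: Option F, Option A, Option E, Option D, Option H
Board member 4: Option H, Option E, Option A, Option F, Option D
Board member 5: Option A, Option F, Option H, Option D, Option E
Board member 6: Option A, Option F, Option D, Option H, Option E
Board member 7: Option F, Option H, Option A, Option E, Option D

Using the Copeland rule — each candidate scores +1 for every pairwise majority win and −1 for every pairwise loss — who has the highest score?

Pairwise results:
  Option E vs Option D: Option E wins 5–2.
  Option E vs Option F: Option F wins 5–2.
  Option E vs Option A: Option A wins 5–2.
  Option E vs Option H: Option H wins 4–3.
  Option D vs Option F: Option F wins 6–1.
  Option D vs Option A: Option A wins 7–0.
  Option D vs Option H: Option H wins 4–3.
  Option F vs Option A: Option A wins 4–3.
  Option F vs Option H: Option F wins 5–2.
  Option A vs Option H: Option A wins 5–2.
Copeland scores (wins − losses):
  Option E: 1 − 3 = -2
  Option D: 0 − 4 = -4
  Option F: 3 − 1 = 2
  Option A: 4 − 0 = 4
  Option H: 2 − 2 = 0
Option A has the best Copeland score.

Option A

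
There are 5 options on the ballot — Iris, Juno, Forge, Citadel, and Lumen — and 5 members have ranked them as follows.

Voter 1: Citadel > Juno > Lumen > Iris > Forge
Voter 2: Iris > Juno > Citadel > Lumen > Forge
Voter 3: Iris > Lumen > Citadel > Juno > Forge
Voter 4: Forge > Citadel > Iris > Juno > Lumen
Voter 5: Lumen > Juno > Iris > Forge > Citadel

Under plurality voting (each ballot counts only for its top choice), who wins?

Iris

First-place vote totals:
  Iris: 2
  Juno: 0
  Forge: 1
  Citadel: 1
  Lumen: 1
Iris has the most first-place votes.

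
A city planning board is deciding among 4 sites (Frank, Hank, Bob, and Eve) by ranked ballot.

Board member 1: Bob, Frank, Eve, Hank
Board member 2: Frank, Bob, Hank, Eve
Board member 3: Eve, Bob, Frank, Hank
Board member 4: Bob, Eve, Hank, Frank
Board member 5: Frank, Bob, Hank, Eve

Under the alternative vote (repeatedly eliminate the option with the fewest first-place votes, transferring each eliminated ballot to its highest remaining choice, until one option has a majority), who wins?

Round 1: Frank 2, Bob 2, Eve 1, Hank 0. Hank has the fewest and is eliminated.
Round 2: Frank 2, Bob 2, Eve 1. Eve has the fewest and is eliminated.
Round 3: Bob 3, Frank 2. Bob has a majority.

Bob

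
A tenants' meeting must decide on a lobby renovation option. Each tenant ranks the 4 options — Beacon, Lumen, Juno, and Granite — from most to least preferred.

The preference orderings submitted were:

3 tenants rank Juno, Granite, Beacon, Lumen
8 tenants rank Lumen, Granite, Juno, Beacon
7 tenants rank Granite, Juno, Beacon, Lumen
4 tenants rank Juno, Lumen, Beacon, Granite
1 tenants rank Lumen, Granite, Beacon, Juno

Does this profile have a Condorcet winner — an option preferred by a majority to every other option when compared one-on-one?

No

Head-to-head results (23 voters total):
Beacon vs Lumen: Lumen wins 13–10.
Beacon vs Juno: Juno wins 22–1.
Beacon vs Granite: Granite wins 19–4.
Lumen vs Juno: Juno wins 14–9.
Lumen vs Granite: Lumen wins 13–10.
Juno vs Granite: Granite wins 16–7.
No candidate beats all others: Lumen beats Granite beats Juno beats Lumen, a majority cycle.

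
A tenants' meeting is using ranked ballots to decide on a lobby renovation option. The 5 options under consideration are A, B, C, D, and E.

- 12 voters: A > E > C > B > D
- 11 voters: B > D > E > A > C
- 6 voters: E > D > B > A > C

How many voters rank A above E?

12

Ballots ranking A above E: 12.
Ballots ranking E above A: 11+6 = 17.
So 12 of 29 voters prefer A to E.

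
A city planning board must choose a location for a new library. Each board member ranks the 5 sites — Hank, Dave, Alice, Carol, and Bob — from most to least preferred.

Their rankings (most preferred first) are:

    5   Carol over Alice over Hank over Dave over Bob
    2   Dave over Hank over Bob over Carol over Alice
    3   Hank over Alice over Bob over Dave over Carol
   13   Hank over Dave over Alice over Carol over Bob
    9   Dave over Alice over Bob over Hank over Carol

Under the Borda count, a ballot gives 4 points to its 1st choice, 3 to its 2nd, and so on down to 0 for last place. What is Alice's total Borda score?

Borda scores:
  Hank: 5·2 + 2·3 + 3·4 + 13·4 + 9·1 = 89
  Dave: 5·1 + 2·4 + 3·1 + 13·3 + 9·4 = 91
  Alice: 5·3 + 2·0 + 3·3 + 13·2 + 9·3 = 77
  Carol: 5·4 + 2·1 + 3·0 + 13·1 + 9·0 = 35
  Bob: 5·0 + 2·2 + 3·2 + 13·0 + 9·2 = 28

77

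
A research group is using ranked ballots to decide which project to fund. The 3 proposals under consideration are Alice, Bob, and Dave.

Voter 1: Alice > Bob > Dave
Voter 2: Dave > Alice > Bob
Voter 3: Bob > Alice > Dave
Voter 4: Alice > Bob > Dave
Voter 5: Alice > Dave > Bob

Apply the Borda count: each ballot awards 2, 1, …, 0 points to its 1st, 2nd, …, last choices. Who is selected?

Alice

Borda scores:
  Alice: 2 + 1 + 1 + 2 + 2 = 8
  Bob: 1 + 0 + 2 + 1 + 0 = 4
  Dave: 0 + 2 + 0 + 0 + 1 = 3
Alice has the highest total.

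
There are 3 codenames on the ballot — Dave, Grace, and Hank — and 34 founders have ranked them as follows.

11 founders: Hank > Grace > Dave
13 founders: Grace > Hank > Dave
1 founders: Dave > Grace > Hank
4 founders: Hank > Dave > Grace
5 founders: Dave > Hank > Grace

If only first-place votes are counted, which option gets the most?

First-place vote totals:
  Dave: 6
  Grace: 13
  Hank: 15
Hank has the most first-place votes.

Hank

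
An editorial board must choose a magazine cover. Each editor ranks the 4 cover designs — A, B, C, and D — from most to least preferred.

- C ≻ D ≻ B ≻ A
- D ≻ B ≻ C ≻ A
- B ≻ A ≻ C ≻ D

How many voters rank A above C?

1

Ballots ranking A above C: 1.
Ballots ranking C above A: 2.
So 1 of 3 voters prefer A to C.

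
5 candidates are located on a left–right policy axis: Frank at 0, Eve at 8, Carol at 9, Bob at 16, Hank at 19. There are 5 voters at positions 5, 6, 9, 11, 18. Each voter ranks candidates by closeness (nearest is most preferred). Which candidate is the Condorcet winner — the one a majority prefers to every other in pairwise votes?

Carol

With single-peaked preferences on a line, the Condorcet winner is the candidate closest to the median voter.
The median voter (position 9) is closest to Carol at 9.
Check: Carol vs Frank — voters closer to Carol: 5 of 5.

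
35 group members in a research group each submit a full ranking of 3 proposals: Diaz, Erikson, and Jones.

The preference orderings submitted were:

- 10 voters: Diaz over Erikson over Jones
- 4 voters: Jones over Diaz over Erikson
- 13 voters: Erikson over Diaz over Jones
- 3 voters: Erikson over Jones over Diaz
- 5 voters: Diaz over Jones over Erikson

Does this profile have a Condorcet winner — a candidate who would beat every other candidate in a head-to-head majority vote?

Head-to-head results (35 voters total):
Diaz vs Erikson: Diaz wins 19–16.
Diaz vs Jones: Diaz wins 28–7.
Erikson vs Jones: Erikson wins 26–9.
Diaz beats each rival — Erikson (19–16), Jones (28–7) — so Diaz is the Condorcet winner.

Yes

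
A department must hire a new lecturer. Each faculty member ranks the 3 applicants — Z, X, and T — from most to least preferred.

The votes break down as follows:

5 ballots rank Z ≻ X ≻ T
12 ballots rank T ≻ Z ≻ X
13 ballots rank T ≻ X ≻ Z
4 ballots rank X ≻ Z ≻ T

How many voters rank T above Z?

Ballots ranking T above Z: 12+13 = 25.
Ballots ranking Z above T: 5+4 = 9.
So 25 of 34 voters prefer T to Z.

25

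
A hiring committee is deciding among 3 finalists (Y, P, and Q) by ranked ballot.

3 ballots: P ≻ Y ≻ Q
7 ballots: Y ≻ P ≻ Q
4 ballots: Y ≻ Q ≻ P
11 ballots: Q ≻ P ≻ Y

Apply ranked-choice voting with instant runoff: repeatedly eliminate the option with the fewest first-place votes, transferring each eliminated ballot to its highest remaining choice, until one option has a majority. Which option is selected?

Round 1: Y 11, Q 11, P 3. P has the fewest and is eliminated.
Round 2: Y 14, Q 11. Y has a majority.

Y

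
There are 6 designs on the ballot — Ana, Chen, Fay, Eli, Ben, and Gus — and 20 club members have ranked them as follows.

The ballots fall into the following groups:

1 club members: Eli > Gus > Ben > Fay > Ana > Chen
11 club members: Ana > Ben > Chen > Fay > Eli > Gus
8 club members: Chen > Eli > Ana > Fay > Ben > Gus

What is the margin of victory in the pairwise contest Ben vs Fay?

4

Ballots ranking Ben above Fay: 1+11 = 12.
Ballots ranking Fay above Ben: 8.
Ben wins 12–8, a margin of 4.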